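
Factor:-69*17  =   - 3^1*17^1*23^1 =- 1173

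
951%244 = 219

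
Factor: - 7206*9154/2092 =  - 16490931/523= - 3^1*23^1*199^1 *523^( - 1 )*1201^1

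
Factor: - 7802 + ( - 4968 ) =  - 12770 = - 2^1*5^1*1277^1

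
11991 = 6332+5659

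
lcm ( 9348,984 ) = 18696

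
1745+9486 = 11231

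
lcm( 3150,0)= 0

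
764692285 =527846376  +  236845909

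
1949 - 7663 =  - 5714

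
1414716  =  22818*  62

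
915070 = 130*7039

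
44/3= 44/3 = 14.67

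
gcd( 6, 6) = 6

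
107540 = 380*283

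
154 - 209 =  - 55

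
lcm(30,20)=60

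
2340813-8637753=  - 6296940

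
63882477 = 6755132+57127345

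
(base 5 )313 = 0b1010011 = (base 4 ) 1103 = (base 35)2d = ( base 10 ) 83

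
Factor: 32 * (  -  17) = - 2^5*17^1 = - 544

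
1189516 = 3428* 347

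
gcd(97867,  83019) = 1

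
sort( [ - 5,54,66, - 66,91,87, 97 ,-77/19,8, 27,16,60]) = [-66, - 5,- 77/19,8,16,27, 54 , 60,66,87, 91,97]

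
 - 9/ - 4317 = 3/1439 = 0.00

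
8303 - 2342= 5961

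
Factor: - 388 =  - 2^2*97^1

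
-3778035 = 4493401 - 8271436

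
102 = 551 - 449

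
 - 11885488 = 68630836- 80516324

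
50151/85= 590 + 1/85 = 590.01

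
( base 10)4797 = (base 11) 3671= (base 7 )16662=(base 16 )12BD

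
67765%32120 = 3525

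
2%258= 2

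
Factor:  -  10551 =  - 3^1*3517^1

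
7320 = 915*8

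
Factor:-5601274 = - 2^1*7^1*347^1*1153^1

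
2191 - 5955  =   - 3764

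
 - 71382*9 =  - 642438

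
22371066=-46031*( - 486 ) 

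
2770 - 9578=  - 6808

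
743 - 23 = 720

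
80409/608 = 132 + 153/608 = 132.25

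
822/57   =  274/19 = 14.42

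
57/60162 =19/20054=0.00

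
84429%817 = 278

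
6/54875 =6/54875=0.00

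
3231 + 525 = 3756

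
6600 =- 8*( - 825 ) 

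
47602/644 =23801/322 = 73.92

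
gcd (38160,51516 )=1908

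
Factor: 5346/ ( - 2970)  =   - 9/5 = - 3^2*5^ ( - 1 )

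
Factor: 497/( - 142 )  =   - 7/2 = -  2^ ( - 1)* 7^1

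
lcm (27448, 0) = 0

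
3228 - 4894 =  - 1666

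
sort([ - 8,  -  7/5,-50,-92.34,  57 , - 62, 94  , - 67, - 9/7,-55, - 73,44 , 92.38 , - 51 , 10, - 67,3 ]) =[-92.34, - 73, - 67, - 67, - 62, - 55,-51,-50, - 8, - 7/5, - 9/7, 3,10,44,57, 92.38, 94] 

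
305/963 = 305/963 =0.32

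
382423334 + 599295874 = 981719208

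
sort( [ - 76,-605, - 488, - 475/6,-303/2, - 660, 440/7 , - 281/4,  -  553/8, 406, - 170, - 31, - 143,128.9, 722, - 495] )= [ - 660,-605,-495,-488,-170,  -  303/2, - 143, - 475/6, - 76, - 281/4, - 553/8, - 31,440/7, 128.9 , 406, 722 ] 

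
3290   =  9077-5787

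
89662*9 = 806958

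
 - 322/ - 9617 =322/9617=0.03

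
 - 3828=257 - 4085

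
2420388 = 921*2628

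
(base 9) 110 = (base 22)42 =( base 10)90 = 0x5A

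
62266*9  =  560394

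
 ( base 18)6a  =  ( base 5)433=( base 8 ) 166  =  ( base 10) 118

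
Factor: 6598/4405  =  2^1*5^ ( - 1 ) *881^( - 1 ) * 3299^1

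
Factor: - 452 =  - 2^2*113^1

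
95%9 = 5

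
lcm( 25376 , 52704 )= 685152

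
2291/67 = 2291/67 = 34.19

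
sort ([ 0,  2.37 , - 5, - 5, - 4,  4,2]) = [  -  5, - 5 , - 4,0,2,  2.37 , 4]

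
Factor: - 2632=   -  2^3*7^1*47^1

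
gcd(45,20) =5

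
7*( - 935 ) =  - 6545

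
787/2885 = 787/2885 = 0.27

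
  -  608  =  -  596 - 12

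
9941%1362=407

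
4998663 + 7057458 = 12056121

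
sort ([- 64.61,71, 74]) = [ - 64.61,71 , 74] 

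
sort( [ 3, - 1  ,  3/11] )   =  [ - 1,3/11,3 ]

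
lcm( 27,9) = 27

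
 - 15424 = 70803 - 86227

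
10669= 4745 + 5924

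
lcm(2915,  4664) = 23320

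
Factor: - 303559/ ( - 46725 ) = 3^( - 1) * 5^( -2)*7^( - 1) *89^( - 1 ) * 107^1*2837^1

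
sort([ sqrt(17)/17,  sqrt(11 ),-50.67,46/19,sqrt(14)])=[ - 50.67,  sqrt( 17 ) /17,46/19,sqrt(11) , sqrt(14)]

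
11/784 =11/784 = 0.01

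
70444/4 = 17611 = 17611.00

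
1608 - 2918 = -1310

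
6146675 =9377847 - 3231172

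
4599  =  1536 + 3063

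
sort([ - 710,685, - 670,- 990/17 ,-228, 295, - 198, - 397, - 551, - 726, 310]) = [ - 726, - 710, - 670,  -  551, - 397, - 228, - 198 , - 990/17, 295,310 , 685 ] 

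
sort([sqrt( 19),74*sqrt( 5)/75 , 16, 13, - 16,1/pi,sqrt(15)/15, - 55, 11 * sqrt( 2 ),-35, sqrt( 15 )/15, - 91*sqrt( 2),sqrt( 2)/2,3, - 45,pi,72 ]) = [ - 91*sqrt( 2),-55,  -  45, - 35, - 16,sqrt( 15)/15,sqrt( 15 ) /15, 1/pi , sqrt(2)/2,74*sqrt( 5)/75,3,pi, sqrt( 19),13,11*sqrt( 2 ),16,72]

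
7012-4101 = 2911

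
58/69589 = 58/69589=   0.00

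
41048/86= 477 + 13/43 = 477.30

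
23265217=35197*661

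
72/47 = 72/47=1.53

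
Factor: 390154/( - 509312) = - 195077/254656 = - 2^(-6)*23^ ( - 1)*173^( - 1 )*195077^1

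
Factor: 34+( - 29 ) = 5^1 = 5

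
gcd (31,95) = 1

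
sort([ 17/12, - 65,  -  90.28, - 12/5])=[ - 90.28, - 65, - 12/5, 17/12 ] 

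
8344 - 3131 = 5213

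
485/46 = 10 + 25/46= 10.54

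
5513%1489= 1046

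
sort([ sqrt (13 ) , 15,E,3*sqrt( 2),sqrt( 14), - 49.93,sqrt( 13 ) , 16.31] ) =[ - 49.93,E, sqrt(13 ), sqrt( 13 ),sqrt( 14 ),3*sqrt(2),15,16.31] 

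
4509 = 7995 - 3486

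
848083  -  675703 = 172380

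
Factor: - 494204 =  - 2^2*123551^1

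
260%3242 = 260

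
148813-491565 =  - 342752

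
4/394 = 2/197 =0.01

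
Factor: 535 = 5^1*107^1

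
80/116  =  20/29 = 0.69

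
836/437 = 44/23 = 1.91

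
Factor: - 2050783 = - 7^1*292969^1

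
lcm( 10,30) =30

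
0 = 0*872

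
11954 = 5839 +6115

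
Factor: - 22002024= - 2^3*3^1*11^1*83341^1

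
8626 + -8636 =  - 10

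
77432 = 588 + 76844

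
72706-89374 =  - 16668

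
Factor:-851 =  - 23^1*37^1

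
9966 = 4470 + 5496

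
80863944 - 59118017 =21745927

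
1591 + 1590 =3181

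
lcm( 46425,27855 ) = 139275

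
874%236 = 166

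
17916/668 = 4479/167=26.82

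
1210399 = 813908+396491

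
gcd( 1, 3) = 1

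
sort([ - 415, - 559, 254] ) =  [ - 559, -415, 254] 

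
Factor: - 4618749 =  - 3^1*1539583^1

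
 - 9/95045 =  - 9/95045 = - 0.00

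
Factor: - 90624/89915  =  -2^9*3^1*5^( - 1) * 7^( - 2 )* 59^1 * 367^(  -  1)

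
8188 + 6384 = 14572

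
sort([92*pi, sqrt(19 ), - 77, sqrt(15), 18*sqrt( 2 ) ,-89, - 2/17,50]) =[ - 89, - 77, - 2/17, sqrt( 15 ) , sqrt(19), 18* sqrt( 2),50,92*pi ]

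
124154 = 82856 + 41298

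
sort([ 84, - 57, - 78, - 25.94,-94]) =[ - 94, -78, - 57, - 25.94,84]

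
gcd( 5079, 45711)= 5079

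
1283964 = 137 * 9372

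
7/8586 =7/8586  =  0.00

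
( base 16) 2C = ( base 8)54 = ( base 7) 62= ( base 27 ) 1h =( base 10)44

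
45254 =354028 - 308774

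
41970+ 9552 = 51522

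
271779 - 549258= - 277479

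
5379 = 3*1793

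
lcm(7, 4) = 28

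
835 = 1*835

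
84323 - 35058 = 49265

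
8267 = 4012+4255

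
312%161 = 151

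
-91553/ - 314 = 291 + 179/314 = 291.57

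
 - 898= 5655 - 6553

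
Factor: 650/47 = 2^1*5^2*13^1*47^( - 1 )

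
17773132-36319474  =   - 18546342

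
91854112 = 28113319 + 63740793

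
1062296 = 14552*73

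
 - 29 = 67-96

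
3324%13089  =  3324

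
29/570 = 29/570 = 0.05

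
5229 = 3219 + 2010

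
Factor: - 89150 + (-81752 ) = - 170902  =  - 2^1*85451^1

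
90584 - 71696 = 18888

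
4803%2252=299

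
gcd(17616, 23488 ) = 5872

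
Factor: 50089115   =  5^1* 10017823^1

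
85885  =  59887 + 25998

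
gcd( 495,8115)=15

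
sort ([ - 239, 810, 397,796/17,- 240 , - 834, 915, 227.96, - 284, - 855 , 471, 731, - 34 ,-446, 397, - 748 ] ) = [ - 855, -834,  -  748,- 446, - 284, - 240,  -  239, - 34,796/17,  227.96, 397, 397,471, 731 , 810,915 ] 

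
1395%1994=1395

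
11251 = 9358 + 1893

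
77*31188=2401476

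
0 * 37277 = 0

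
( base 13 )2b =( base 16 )25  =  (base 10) 37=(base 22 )1f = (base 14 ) 29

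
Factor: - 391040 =-2^7*5^1*13^1*47^1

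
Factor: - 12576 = - 2^5 *3^1*131^1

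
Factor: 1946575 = 5^2*77863^1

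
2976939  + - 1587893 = 1389046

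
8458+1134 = 9592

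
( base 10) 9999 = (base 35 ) 85o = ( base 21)11e3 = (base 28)CL3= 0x270F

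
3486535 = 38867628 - 35381093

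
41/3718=41/3718 = 0.01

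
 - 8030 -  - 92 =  - 7938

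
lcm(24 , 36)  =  72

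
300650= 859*350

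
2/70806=1/35403 = 0.00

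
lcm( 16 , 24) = 48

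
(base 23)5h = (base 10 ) 132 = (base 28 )4K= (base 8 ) 204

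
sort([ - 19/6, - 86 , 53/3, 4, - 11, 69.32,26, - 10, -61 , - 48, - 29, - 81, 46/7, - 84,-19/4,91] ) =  [ - 86, - 84, -81, -61, - 48, - 29, - 11, - 10, - 19/4, - 19/6,4,46/7, 53/3, 26 , 69.32,91 ]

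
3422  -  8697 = -5275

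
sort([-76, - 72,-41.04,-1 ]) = [ - 76, - 72, - 41.04,-1]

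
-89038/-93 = 957+37/93 = 957.40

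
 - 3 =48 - 51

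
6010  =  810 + 5200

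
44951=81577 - 36626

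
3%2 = 1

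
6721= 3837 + 2884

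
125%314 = 125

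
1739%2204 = 1739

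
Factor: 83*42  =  2^1 * 3^1 * 7^1  *83^1 = 3486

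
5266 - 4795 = 471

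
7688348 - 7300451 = 387897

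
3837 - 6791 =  - 2954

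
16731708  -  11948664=4783044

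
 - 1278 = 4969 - 6247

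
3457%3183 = 274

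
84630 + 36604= 121234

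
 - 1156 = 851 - 2007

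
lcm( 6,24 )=24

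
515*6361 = 3275915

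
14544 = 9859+4685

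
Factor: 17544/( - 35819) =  - 2^3* 3^1*7^ (-2) = - 24/49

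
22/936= 11/468 = 0.02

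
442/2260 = 221/1130 = 0.20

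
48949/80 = 611 + 69/80 = 611.86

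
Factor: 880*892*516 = 405039360 = 2^8*3^1*5^1*11^1*43^1*223^1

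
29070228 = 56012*519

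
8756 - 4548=4208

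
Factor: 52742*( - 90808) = -4789395536 = -2^4*11351^1*26371^1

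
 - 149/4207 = - 149/4207 = -  0.04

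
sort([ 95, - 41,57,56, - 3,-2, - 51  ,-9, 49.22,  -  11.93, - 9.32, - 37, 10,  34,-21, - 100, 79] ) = [ - 100 ,-51,- 41,-37 ,-21,-11.93, - 9.32,-9 ,- 3, - 2,10,34,  49.22, 56,57,  79,95]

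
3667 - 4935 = - 1268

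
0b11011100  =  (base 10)220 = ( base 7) 433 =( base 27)84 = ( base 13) 13C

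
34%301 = 34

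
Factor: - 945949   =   - 945949^1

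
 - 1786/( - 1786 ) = 1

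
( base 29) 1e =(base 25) 1I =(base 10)43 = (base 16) 2B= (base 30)1d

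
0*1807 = 0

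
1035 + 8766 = 9801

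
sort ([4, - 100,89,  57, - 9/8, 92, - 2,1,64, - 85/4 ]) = [-100, - 85/4, - 2, - 9/8, 1,4,57,  64, 89 , 92 ] 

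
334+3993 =4327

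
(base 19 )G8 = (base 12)220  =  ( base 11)264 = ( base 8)470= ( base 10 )312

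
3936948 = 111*35468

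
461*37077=17092497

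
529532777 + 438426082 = 967958859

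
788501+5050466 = 5838967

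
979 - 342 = 637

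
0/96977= 0 = 0.00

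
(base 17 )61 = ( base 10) 103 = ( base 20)53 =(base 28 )3J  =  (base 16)67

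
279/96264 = 31/10696 = 0.00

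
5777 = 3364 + 2413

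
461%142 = 35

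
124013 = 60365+63648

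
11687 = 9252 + 2435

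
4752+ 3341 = 8093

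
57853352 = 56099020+1754332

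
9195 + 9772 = 18967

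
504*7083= 3569832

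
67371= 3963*17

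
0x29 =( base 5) 131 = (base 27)1E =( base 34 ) 17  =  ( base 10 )41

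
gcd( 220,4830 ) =10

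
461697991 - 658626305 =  - 196928314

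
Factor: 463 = 463^1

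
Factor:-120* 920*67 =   -  7396800  =  -2^6* 3^1*5^2*23^1*67^1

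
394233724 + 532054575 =926288299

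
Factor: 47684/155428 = 7^( - 1 )*61^( - 1)*131^1=131/427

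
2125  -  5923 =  - 3798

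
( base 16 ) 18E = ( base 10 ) 398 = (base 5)3043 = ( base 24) ge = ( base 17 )167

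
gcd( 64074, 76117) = 1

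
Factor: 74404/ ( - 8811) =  - 2^2*3^( - 2)*19^1 = - 76/9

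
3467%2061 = 1406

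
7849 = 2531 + 5318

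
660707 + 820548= 1481255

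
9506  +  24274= 33780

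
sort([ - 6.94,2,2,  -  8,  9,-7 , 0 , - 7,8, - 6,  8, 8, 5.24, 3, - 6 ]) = [  -  8,  -  7, - 7, - 6.94, - 6, - 6, 0, 2, 2, 3 , 5.24, 8 , 8,8,9]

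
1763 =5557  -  3794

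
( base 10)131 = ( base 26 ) 51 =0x83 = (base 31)47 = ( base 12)ab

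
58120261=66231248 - 8110987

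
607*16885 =10249195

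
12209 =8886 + 3323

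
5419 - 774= 4645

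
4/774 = 2/387 = 0.01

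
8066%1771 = 982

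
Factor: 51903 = 3^2 *73^1*79^1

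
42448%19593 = 3262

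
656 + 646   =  1302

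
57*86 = 4902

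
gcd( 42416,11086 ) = 482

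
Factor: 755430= 2^1*3^1*5^1*13^2*149^1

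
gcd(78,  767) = 13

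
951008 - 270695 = 680313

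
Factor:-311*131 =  -40741 = - 131^1*311^1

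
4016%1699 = 618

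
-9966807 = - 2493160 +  - 7473647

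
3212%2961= 251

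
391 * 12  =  4692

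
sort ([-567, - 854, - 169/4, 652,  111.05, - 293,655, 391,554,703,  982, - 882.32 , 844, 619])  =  [ - 882.32, - 854, - 567, - 293,-169/4,111.05,391 , 554, 619,  652 , 655, 703,844, 982]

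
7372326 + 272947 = 7645273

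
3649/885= 3649/885 = 4.12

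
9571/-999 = -10 +419/999 = -9.58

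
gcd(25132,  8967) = 61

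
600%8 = 0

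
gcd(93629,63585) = 1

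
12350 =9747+2603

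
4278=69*62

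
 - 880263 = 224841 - 1105104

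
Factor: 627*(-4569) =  - 3^2*11^1 * 19^1 * 1523^1 = - 2864763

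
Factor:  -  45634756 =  - 2^2*11408689^1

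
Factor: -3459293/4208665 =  - 5^( - 1) * 41^1* 139^1 * 331^ (-1 )*607^1 * 2543^( - 1 ) 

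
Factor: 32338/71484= 19/42  =  2^(-1)*  3^( - 1)* 7^ ( - 1 )*19^1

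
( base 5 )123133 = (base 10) 4793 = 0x12b9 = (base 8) 11271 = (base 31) 4UJ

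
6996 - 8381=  - 1385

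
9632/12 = 2408/3 = 802.67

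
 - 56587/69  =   - 56587/69= - 820.10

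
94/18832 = 47/9416 = 0.00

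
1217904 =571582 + 646322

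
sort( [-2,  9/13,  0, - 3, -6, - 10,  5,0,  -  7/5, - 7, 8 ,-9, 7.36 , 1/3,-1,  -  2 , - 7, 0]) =[ - 10, - 9,-7, - 7, - 6, - 3, - 2,-2, - 7/5,-1 , 0,0, 0,1/3,  9/13, 5, 7.36,8] 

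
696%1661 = 696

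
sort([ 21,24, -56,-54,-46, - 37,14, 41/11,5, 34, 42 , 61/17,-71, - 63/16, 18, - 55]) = [ - 71,-56,- 55, - 54, - 46,-37, - 63/16, 61/17,41/11,5,14,18, 21 , 24,34,42]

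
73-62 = 11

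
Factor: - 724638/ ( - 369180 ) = 120773/61530 = 2^(-1 ) * 3^( - 1 )*5^( - 1)*7^ (-1)*23^1*59^1*89^1* 293^ (-1 ) 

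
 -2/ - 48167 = 2/48167 = 0.00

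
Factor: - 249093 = -3^2*13^1*2129^1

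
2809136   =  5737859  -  2928723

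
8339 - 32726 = - 24387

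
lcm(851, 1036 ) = 23828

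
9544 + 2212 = 11756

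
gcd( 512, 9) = 1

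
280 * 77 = 21560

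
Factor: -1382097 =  - 3^1*173^1*2663^1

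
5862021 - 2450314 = 3411707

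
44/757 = 44/757 = 0.06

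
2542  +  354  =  2896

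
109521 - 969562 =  - 860041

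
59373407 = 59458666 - 85259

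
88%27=7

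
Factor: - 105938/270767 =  - 2^1*7^1*23^1*823^( - 1)  =  - 322/823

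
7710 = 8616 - 906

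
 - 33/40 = - 33/40 = -0.82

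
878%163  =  63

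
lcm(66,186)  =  2046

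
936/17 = 55+1/17 = 55.06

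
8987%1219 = 454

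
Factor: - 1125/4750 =  -  2^( - 1)*3^2 * 19^( - 1 )  =  -9/38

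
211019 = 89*2371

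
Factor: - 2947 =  - 7^1*421^1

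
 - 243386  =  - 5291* 46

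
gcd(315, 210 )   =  105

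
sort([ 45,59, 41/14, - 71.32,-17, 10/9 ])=[ -71.32,  -  17, 10/9,41/14, 45,59]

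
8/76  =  2/19 = 0.11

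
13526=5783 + 7743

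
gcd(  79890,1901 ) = 1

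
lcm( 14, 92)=644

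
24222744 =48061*504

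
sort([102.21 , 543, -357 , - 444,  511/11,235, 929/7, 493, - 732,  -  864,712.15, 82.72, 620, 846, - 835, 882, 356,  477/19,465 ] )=[- 864,-835,-732, - 444,-357,477/19,511/11,82.72, 102.21,929/7,235,356, 465, 493,543,620,  712.15, 846,882 ] 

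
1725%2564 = 1725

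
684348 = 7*97764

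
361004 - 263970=97034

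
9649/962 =10 + 29/962 = 10.03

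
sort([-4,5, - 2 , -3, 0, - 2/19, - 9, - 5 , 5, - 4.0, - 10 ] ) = [  -  10,- 9, - 5,- 4, - 4.0, - 3 , - 2,-2/19,0,5, 5]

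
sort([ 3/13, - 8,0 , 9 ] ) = [- 8,0,  3/13, 9 ] 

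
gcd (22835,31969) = 4567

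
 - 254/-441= 254/441 = 0.58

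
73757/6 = 73757/6 = 12292.83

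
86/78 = 1 + 4/39 = 1.10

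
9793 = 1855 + 7938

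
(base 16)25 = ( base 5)122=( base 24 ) 1D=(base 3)1101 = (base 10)37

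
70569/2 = 35284 + 1/2=35284.50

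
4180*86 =359480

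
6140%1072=780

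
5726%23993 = 5726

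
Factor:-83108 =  - 2^2*79^1*263^1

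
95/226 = 95/226=0.42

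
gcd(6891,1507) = 1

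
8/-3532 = -2/883  =  - 0.00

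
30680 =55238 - 24558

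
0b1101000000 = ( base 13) 4C0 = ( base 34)og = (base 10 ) 832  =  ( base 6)3504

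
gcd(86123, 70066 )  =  1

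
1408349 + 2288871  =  3697220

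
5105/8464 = 5105/8464 = 0.60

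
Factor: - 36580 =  - 2^2*5^1 * 31^1*59^1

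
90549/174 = 520 + 23/58 = 520.40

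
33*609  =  20097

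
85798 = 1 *85798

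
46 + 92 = 138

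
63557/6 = 63557/6 = 10592.83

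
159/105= 1 + 18/35  =  1.51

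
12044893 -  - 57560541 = 69605434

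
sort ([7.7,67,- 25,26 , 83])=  [ - 25,7.7,  26,67,83]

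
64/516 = 16/129 = 0.12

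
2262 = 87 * 26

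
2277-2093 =184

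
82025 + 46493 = 128518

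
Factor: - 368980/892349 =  - 2^2*5^1*19^1  *919^ ( - 1 ) = - 380/919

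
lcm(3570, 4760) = 14280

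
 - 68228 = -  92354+24126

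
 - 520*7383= -3839160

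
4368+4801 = 9169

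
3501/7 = 3501/7= 500.14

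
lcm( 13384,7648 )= 53536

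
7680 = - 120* ( -64)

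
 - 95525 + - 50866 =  - 146391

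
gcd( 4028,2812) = 76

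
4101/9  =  1367/3 = 455.67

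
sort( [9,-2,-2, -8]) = [-8,-2, - 2, 9] 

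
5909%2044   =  1821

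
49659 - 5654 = 44005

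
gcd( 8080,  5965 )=5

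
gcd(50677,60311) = 1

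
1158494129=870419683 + 288074446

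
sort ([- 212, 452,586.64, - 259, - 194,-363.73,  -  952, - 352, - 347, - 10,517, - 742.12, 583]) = [  -  952,-742.12, - 363.73,  -  352, - 347,-259 , - 212,- 194, - 10,452,517 , 583,586.64 ] 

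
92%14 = 8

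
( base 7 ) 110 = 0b111000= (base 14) 40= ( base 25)26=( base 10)56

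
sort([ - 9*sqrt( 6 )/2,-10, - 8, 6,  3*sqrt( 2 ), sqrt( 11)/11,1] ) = [ - 9*sqrt (6)/2, - 10, - 8, sqrt ( 11 )/11,1, 3 * sqrt( 2 ), 6 ]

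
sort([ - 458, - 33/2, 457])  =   [- 458,-33/2 , 457] 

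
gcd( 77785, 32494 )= 1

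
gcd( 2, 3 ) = 1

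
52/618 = 26/309 = 0.08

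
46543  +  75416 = 121959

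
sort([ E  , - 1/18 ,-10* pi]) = [ - 10 * pi,-1/18 , E ] 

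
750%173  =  58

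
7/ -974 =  - 7/974  =  - 0.01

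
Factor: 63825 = 3^1*5^2*23^1 *37^1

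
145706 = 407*358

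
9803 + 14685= 24488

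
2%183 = 2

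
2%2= 0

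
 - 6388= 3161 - 9549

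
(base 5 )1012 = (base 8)204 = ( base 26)52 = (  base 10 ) 132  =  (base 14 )96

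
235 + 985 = 1220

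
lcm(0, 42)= 0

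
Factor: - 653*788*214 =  - 110116696=- 2^3*107^1*197^1 * 653^1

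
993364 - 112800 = 880564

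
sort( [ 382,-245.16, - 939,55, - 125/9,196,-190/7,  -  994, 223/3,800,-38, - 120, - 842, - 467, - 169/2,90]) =[ - 994, - 939, - 842,-467, - 245.16 , - 120, - 169/2, - 38, - 190/7, - 125/9,55, 223/3, 90,196,382,800]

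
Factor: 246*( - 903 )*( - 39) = 8663382 = 2^1*3^3*7^1*13^1*41^1*43^1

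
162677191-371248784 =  - 208571593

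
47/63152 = 47/63152  =  0.00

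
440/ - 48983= -1 + 4413/4453 = -0.01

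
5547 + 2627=8174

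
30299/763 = 30299/763 = 39.71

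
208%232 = 208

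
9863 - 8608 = 1255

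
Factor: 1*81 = 3^4 = 81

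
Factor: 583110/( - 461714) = - 3^2 * 5^1*19^1*677^( - 1 ) = - 855/677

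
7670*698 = 5353660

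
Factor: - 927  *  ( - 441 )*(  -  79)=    - 3^4*7^2*79^1*103^1 = - 32295753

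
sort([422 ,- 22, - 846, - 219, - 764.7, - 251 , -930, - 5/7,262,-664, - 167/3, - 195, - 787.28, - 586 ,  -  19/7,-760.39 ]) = [- 930, - 846, - 787.28, -764.7 , - 760.39,  -  664, - 586, - 251, - 219, - 195, - 167/3, - 22, - 19/7, - 5/7,262, 422] 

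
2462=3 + 2459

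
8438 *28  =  236264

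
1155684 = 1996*579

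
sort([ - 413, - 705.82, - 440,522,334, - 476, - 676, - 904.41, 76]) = [-904.41, - 705.82, -676, - 476,  -  440, -413,76,334,522 ] 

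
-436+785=349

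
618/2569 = 618/2569  =  0.24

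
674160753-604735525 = 69425228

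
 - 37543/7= -37543/7 = - 5363.29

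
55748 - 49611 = 6137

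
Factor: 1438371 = 3^3* 11^1*29^1*167^1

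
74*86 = 6364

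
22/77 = 2/7 = 0.29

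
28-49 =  - 21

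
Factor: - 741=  - 3^1*13^1*19^1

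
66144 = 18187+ 47957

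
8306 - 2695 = 5611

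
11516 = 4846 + 6670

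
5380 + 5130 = 10510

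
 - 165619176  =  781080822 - 946699998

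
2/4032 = 1/2016= 0.00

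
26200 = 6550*4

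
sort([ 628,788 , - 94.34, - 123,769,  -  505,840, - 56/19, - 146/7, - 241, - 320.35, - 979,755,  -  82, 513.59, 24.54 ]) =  [  -  979, - 505, - 320.35, - 241,  -  123, - 94.34, - 82, - 146/7, - 56/19, 24.54,513.59,628, 755 , 769, 788,840] 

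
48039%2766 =1017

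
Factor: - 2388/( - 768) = 2^ ( - 6 )*199^1 = 199/64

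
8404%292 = 228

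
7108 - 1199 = 5909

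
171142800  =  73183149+97959651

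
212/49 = 212/49 = 4.33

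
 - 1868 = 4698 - 6566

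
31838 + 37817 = 69655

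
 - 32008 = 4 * ( - 8002)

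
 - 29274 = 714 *( - 41 ) 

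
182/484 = 91/242=   0.38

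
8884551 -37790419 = - 28905868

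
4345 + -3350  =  995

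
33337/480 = 69 + 217/480 = 69.45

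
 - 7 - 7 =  - 14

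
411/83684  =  411/83684 = 0.00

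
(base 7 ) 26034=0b1101011100101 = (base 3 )100110000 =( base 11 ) 519a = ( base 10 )6885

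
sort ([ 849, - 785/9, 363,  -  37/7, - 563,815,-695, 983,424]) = [ - 695, - 563, - 785/9, - 37/7,  363,424, 815,849, 983]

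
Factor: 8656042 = 2^1*4328021^1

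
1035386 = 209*4954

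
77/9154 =77/9154 = 0.01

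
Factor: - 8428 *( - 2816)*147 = 2^10*3^1*7^4*11^1*43^1=3488787456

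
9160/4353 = 9160/4353 = 2.10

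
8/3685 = 8/3685=0.00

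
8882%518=76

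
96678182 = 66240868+30437314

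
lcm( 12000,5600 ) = 84000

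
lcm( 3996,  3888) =143856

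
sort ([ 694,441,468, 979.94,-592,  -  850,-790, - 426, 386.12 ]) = [-850, - 790, - 592, - 426,386.12, 441, 468, 694, 979.94 ]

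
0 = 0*296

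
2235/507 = 745/169  =  4.41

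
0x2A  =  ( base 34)18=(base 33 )19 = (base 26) 1G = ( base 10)42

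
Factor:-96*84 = -2^7*3^2*7^1= - 8064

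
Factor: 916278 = 2^1*3^1*11^1*13883^1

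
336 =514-178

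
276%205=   71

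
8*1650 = 13200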